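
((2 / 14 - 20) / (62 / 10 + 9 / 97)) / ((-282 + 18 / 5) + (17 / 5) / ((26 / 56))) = 876395 / 75286736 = 0.01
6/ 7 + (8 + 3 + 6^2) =335/ 7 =47.86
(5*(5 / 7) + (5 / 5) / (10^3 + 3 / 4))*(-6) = -600618 / 28021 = -21.43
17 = 17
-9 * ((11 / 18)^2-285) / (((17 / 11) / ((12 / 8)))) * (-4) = -1014409 / 102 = -9945.19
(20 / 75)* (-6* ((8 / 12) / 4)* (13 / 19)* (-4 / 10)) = 104 / 1425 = 0.07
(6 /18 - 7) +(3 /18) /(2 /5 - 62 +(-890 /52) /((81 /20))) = -13868225 /2079444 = -6.67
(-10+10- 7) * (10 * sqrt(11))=-70 * sqrt(11)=-232.16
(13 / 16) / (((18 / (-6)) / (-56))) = 91 / 6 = 15.17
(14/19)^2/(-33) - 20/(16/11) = -655999/47652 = -13.77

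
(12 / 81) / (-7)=-4 / 189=-0.02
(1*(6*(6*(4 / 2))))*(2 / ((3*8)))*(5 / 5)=6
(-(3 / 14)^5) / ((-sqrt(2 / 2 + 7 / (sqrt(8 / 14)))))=243 * sqrt(2) / (537824 * sqrt(2 + 7 * sqrt(7)))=0.00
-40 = -40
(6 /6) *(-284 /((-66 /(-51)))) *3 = -7242 /11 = -658.36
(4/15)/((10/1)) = 2/75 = 0.03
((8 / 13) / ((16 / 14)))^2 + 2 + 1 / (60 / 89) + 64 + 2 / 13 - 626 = -558.07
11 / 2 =5.50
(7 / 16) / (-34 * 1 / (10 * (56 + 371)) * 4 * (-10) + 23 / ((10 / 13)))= 14945 / 1032264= 0.01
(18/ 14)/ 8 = 9/ 56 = 0.16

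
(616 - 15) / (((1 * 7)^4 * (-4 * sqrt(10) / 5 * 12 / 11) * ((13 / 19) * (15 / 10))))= -125609 * sqrt(10) / 4494672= -0.09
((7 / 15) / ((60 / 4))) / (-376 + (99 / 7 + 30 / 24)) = -196 / 2271825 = -0.00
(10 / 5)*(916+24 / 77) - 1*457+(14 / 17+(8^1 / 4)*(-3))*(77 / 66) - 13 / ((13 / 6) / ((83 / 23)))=121746565 / 90321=1347.93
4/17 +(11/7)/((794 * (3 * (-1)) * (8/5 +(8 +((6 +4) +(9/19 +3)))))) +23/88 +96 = 659529303269/6834739296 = 96.50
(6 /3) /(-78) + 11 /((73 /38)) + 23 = 81710 /2847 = 28.70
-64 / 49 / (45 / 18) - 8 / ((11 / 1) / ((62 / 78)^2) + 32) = -7961384 / 11633335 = -0.68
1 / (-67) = -1 / 67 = -0.01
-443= -443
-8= -8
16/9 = 1.78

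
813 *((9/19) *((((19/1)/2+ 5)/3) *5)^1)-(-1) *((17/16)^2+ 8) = 45312243/4864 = 9315.84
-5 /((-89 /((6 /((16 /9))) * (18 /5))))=243 /356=0.68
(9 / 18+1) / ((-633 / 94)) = -47 / 211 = -0.22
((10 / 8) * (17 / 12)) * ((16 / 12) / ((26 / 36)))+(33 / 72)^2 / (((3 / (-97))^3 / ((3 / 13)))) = -110213113 / 67392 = -1635.40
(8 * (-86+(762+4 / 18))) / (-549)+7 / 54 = -96095 / 9882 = -9.72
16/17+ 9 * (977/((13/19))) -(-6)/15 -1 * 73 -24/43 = 607198496/47515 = 12779.09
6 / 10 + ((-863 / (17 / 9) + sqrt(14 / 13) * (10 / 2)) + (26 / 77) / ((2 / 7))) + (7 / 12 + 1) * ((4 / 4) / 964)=-4922386027 / 10816080 + 5 * sqrt(182) / 13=-449.91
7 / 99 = 0.07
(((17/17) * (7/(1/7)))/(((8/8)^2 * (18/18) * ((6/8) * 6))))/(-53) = -98/477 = -0.21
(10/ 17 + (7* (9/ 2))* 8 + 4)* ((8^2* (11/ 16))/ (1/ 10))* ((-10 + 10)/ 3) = 0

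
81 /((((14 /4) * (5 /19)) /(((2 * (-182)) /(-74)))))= 80028 /185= 432.58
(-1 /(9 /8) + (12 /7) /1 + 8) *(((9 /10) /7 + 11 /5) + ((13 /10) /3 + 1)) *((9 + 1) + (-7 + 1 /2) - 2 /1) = 21962 /441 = 49.80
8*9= 72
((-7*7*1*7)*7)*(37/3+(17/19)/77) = -18584426/627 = -29640.23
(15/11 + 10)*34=4250/11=386.36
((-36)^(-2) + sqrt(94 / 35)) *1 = 1 / 1296 + sqrt(3290) / 35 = 1.64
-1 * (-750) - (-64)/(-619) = 464186/619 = 749.90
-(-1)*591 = 591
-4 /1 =-4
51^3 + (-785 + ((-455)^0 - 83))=131784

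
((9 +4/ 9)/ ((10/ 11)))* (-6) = -187/ 3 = -62.33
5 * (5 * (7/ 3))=175/ 3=58.33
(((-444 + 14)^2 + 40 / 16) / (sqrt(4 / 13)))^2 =1777824594325 / 16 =111114037145.31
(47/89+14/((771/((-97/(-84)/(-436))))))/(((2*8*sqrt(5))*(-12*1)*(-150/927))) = 9763097977*sqrt(5)/2872116864000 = 0.01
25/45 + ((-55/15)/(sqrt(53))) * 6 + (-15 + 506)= 4424/9 - 22 * sqrt(53)/53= 488.53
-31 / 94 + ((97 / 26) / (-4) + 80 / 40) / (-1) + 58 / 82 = -138237 / 200408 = -0.69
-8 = -8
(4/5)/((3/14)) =56/15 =3.73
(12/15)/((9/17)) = 1.51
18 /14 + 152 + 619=5406 /7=772.29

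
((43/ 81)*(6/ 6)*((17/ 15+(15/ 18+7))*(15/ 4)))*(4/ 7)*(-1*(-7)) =11567/ 162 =71.40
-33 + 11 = -22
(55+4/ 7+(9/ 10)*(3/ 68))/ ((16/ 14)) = 264709/ 5440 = 48.66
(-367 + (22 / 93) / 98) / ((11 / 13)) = -21741304 / 50127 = -433.72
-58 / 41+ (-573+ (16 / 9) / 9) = -1906975 / 3321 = -574.22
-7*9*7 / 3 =-147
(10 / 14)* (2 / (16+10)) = 5 / 91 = 0.05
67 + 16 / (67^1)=4505 / 67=67.24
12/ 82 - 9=-363/ 41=-8.85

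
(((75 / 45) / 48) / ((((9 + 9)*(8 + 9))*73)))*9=5 / 357408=0.00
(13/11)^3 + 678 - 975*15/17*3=-43019170/22627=-1901.23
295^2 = 87025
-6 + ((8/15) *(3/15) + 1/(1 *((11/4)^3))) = -5.85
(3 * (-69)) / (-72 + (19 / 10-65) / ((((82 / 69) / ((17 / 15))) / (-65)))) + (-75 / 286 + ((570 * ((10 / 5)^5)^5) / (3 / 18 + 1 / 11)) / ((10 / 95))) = 10797892085132951329785 / 15307195046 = 705412850145.57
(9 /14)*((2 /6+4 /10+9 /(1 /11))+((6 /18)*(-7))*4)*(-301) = -87462 /5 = -17492.40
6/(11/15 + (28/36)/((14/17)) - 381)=-540/34139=-0.02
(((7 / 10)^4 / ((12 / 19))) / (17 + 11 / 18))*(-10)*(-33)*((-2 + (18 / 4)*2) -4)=13548843 / 634000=21.37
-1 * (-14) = 14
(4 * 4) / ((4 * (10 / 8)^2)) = 64 / 25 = 2.56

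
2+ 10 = 12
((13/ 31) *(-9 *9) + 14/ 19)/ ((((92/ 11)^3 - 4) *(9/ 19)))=-26051663/ 215768556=-0.12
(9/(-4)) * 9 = -81/4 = -20.25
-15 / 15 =-1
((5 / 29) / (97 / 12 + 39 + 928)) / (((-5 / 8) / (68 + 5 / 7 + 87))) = -104640 / 2375303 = -0.04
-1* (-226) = 226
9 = 9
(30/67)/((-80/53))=-159/536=-0.30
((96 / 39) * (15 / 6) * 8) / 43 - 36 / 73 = 26596 / 40807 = 0.65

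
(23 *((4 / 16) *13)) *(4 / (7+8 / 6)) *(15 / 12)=897 / 20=44.85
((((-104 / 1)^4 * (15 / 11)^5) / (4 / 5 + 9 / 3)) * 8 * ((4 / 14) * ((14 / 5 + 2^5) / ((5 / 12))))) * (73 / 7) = 288988045966.09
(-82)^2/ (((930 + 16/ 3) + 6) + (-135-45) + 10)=10086/ 1157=8.72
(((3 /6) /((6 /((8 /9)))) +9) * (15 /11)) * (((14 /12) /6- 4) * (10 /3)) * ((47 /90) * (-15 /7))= 5634125 /32076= 175.65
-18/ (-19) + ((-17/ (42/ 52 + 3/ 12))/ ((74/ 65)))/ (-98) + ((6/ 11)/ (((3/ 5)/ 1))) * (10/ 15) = 1929623/ 1136751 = 1.70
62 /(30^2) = 31 /450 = 0.07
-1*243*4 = -972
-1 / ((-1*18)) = 1 / 18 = 0.06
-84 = -84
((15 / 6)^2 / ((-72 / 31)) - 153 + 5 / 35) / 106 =-313585 / 213696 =-1.47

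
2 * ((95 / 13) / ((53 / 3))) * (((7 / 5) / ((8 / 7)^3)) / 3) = 45619 / 176384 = 0.26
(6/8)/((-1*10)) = -3/40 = -0.08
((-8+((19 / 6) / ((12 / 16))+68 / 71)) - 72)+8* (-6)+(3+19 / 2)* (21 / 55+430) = 73902241 / 14058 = 5256.95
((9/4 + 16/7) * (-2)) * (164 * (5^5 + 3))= -32574992/7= -4653570.29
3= 3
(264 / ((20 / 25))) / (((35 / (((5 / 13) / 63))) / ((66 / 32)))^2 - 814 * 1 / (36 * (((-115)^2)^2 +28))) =125708095337220 / 2943237277921085857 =0.00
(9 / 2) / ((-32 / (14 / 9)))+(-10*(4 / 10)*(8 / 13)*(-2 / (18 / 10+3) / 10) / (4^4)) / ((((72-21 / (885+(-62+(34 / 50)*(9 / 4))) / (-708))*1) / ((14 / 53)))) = -361991814023 / 1654830840624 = -0.22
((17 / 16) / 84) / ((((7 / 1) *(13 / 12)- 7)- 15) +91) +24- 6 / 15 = 12145589 / 514640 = 23.60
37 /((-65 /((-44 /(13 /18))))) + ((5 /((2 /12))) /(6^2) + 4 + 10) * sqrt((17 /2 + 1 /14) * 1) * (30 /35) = 29304 /845 + 178 * sqrt(105) /49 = 71.90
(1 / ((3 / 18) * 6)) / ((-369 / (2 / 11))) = -2 / 4059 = -0.00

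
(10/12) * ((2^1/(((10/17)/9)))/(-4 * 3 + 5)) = -51/14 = -3.64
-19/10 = -1.90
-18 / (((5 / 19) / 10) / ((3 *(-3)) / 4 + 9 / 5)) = 307.80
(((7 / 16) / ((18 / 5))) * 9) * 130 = 2275 / 16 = 142.19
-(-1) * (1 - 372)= -371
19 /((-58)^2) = 19 /3364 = 0.01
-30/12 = -5/2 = -2.50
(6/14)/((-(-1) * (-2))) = -3/14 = -0.21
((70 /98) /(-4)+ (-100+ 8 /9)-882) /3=-247285 /756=-327.10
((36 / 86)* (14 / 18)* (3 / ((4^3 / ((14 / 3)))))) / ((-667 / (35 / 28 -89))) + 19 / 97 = 36544399 / 178051648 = 0.21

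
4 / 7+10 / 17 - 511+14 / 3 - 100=-216047 / 357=-605.17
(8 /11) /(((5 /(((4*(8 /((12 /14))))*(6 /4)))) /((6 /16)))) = 168 /55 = 3.05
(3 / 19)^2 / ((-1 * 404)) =-9 / 145844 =-0.00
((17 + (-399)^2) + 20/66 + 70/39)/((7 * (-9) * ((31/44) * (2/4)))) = -182147792/25389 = -7174.28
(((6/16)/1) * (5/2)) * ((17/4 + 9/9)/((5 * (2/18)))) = 567/64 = 8.86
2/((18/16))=16/9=1.78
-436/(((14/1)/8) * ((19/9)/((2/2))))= -15696/133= -118.02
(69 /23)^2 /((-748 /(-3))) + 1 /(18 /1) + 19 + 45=431465 /6732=64.09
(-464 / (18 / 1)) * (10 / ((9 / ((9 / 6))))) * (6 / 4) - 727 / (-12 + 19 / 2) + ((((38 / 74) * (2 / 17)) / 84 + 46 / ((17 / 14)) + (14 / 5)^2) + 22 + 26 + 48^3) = 219755646989 / 1981350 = 110912.08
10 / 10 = 1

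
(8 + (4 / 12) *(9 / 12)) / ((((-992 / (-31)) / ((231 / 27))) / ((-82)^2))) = 1423807 / 96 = 14831.32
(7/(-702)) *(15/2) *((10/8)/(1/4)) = -175/468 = -0.37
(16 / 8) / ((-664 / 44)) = -11 / 83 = -0.13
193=193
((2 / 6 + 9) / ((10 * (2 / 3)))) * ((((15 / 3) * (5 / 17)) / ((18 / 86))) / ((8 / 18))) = 1505 / 68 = 22.13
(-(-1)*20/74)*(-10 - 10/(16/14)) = -375/74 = -5.07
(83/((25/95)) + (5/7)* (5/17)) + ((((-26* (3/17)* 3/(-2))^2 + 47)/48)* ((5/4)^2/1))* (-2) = 150252133/485520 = 309.47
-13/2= -6.50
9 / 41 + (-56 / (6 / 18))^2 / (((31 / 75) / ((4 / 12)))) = 28929879 / 1271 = 22761.51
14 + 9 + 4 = 27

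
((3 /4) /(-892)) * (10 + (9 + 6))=-75 /3568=-0.02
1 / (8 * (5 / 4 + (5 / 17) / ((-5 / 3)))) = 17 / 146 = 0.12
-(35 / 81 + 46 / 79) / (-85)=6491 / 543915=0.01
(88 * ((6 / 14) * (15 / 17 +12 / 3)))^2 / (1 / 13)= 6241764672 / 14161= 440771.46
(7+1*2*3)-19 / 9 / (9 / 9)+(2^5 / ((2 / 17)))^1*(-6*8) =-117406 / 9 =-13045.11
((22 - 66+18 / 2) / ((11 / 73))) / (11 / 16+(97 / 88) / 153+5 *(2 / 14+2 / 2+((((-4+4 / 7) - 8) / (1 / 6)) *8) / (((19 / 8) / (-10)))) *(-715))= 831867120 / 29588036907169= 0.00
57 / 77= 0.74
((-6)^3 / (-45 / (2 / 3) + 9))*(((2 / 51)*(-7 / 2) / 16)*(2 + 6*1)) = -56 / 221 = -0.25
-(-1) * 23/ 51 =23/ 51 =0.45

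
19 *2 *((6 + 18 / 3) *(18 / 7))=8208 / 7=1172.57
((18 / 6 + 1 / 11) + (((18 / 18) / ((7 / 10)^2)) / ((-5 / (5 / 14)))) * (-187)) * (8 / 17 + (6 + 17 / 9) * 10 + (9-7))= 2469.29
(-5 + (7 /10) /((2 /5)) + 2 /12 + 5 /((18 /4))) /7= -71 /252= -0.28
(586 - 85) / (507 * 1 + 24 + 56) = 501 / 587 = 0.85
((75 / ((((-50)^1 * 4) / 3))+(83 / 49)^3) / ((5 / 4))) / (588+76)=703091 / 156237872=0.00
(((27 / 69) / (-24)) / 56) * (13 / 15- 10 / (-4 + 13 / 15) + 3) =-311 / 151340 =-0.00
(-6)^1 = -6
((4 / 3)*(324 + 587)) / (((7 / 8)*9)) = 29152 / 189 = 154.24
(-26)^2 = 676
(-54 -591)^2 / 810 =9245 / 18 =513.61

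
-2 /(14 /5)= -5 /7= -0.71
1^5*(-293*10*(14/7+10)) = -35160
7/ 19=0.37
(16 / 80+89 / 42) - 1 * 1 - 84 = -17363 / 210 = -82.68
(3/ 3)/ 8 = 1/ 8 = 0.12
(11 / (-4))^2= 121 / 16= 7.56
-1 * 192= -192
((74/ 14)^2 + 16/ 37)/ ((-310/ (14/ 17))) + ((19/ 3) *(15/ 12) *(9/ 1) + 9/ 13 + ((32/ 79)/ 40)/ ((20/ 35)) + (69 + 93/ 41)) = 143.15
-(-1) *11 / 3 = 11 / 3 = 3.67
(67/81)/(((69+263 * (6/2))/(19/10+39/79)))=126697/54903420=0.00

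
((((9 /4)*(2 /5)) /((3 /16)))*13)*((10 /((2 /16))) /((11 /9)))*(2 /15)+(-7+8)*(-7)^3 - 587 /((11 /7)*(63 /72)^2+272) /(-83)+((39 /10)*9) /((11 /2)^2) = 35606443137 /175601855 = 202.77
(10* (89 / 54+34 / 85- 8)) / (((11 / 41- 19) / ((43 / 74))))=2833141 / 1534464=1.85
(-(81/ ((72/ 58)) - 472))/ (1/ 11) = 17897/ 4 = 4474.25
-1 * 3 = -3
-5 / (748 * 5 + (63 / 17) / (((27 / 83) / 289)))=-15 / 21097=-0.00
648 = 648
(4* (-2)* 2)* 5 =-80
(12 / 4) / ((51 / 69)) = 69 / 17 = 4.06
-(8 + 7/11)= -95/11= -8.64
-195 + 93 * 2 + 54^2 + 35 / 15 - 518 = 7174 / 3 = 2391.33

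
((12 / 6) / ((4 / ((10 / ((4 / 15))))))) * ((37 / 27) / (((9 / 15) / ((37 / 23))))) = 171125 / 2484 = 68.89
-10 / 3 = -3.33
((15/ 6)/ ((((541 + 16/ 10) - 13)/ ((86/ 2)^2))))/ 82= 46225/ 434272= 0.11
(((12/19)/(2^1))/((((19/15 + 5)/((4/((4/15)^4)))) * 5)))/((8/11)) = 5011875/457216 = 10.96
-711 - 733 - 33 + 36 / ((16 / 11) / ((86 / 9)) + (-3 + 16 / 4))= -1445.76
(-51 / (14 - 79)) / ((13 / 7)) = 357 / 845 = 0.42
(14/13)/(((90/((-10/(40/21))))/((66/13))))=-539/1690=-0.32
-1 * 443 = -443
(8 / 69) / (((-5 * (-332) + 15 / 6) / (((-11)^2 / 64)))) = 121 / 917700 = 0.00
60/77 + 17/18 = 2389/1386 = 1.72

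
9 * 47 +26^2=1099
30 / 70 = 0.43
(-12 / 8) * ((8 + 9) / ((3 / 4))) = -34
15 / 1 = 15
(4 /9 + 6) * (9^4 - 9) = 42224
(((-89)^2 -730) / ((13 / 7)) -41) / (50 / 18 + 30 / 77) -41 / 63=2173222901 / 1797705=1208.89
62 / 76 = 31 / 38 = 0.82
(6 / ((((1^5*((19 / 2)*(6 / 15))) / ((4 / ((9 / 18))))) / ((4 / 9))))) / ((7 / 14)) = 640 / 57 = 11.23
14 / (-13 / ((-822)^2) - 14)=-9459576 / 9459589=-1.00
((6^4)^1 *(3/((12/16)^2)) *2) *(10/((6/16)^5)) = 167772160/9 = 18641351.11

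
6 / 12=1 / 2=0.50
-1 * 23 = -23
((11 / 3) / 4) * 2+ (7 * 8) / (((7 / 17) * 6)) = 49 / 2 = 24.50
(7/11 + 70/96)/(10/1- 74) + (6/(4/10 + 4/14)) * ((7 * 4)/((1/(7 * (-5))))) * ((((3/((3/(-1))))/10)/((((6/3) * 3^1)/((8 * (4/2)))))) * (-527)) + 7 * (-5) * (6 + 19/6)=-40732680401/33792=-1205394.19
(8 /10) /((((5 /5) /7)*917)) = 4 /655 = 0.01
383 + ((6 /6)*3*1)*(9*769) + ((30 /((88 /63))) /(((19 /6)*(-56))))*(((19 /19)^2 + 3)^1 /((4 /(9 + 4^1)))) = 70706959 /3344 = 21144.43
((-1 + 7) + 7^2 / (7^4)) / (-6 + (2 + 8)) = 295 / 196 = 1.51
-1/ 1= -1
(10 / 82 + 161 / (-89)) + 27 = 92367 / 3649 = 25.31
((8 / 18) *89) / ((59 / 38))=13528 / 531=25.48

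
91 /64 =1.42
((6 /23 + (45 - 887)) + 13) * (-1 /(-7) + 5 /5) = -21784 /23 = -947.13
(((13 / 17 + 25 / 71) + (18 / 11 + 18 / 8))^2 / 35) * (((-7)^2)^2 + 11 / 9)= 76319975768161 / 44422239708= 1718.06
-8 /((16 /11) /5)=-55 /2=-27.50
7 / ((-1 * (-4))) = 7 / 4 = 1.75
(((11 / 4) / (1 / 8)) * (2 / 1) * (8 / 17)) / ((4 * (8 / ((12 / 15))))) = 44 / 85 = 0.52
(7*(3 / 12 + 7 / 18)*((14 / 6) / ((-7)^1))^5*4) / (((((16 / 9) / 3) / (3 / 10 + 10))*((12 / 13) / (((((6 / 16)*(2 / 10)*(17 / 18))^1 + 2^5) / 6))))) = -1659311563 / 223948800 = -7.41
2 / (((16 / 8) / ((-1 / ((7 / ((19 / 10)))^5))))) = -2476099 / 1680700000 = -0.00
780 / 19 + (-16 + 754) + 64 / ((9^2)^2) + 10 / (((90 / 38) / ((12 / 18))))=97468030 / 124659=781.88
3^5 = 243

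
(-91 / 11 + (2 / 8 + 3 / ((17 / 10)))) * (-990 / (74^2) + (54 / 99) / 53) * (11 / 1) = 1273966917 / 108545272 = 11.74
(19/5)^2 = 14.44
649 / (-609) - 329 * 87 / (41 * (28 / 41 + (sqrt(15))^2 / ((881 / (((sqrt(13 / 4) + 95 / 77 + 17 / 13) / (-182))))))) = -1023.92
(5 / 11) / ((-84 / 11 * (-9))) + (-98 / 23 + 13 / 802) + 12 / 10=-105915227 / 34862940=-3.04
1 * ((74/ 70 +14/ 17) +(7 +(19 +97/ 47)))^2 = 701235410404/ 782041225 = 896.67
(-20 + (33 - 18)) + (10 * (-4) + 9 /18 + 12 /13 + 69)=25.42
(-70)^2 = 4900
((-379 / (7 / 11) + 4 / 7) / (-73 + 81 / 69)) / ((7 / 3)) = 5865 / 1652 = 3.55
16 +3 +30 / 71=1379 / 71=19.42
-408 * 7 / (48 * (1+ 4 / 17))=-289 / 6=-48.17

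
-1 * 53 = -53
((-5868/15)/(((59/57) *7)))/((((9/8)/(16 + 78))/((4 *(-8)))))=298104832/2065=144360.69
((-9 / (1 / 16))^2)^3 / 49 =8916100448256 / 49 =181961233637.88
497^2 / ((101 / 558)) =137831022 / 101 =1364663.58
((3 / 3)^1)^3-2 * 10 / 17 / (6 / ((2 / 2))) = 41 / 51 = 0.80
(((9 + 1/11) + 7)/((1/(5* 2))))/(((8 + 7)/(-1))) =-118/11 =-10.73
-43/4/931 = -43/3724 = -0.01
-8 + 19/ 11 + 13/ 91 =-6.13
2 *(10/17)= 20/17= 1.18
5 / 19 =0.26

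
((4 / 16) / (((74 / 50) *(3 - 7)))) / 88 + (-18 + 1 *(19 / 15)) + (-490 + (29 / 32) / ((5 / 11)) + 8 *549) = 607532081 / 156288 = 3887.26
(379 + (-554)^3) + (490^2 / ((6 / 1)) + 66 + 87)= -509972746 / 3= -169990915.33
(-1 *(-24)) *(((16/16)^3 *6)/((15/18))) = 864/5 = 172.80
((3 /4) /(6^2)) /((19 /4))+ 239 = 54493 /228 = 239.00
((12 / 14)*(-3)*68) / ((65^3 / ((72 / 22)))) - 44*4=-3721762064 / 21146125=-176.00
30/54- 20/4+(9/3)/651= -8671/1953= -4.44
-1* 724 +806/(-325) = -18162/25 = -726.48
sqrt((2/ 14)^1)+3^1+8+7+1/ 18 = sqrt(7)/ 7+325/ 18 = 18.43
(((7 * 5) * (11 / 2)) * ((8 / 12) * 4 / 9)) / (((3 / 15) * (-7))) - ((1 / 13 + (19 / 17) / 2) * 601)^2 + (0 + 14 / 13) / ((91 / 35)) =-770274103907 / 5274828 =-146028.29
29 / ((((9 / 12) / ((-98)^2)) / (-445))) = -495758480 / 3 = -165252826.67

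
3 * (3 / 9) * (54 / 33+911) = 912.64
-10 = -10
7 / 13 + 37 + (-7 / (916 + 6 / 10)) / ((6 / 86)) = 37.43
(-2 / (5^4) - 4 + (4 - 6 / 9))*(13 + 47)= -40.19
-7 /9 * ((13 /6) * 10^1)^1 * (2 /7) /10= -13 /27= -0.48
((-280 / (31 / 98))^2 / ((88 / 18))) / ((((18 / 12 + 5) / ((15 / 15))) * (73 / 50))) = 169414560000 / 10031879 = 16887.62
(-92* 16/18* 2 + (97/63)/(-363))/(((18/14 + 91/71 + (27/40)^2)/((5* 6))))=-4249150064000/2617861257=-1623.14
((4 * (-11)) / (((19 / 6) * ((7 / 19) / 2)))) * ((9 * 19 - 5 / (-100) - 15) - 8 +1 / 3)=-391732 / 35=-11192.34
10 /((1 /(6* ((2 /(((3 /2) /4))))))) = 320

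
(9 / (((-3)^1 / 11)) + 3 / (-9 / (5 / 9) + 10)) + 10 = -728 / 31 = -23.48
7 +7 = 14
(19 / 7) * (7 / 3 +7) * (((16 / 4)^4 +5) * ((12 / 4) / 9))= 2204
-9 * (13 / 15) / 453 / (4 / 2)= -13 / 1510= -0.01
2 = 2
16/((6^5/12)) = 2/81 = 0.02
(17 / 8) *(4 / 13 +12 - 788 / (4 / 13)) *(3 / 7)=-1689783 / 728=-2321.13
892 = 892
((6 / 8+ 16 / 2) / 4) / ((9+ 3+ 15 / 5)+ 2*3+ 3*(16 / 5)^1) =175 / 2448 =0.07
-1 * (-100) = 100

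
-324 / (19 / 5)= -1620 / 19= -85.26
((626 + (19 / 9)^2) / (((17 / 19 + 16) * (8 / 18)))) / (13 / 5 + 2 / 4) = 4851365 / 179118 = 27.08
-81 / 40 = -2.02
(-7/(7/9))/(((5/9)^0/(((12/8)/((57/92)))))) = -414/19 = -21.79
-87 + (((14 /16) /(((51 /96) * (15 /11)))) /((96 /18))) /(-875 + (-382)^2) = -4290549343 /49316660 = -87.00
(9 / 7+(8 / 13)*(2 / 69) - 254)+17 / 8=-12586705 / 50232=-250.57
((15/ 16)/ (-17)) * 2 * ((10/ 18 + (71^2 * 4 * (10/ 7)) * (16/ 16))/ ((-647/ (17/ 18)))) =9073975/ 1956528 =4.64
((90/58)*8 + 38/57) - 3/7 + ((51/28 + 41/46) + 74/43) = 41162579/2409204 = 17.09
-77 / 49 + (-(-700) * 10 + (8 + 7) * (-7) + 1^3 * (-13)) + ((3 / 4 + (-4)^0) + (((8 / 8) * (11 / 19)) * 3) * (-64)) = 3602183 / 532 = 6771.02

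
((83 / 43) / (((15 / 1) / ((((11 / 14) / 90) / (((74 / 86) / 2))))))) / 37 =913 / 12937050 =0.00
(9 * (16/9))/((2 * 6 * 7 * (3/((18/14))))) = 4/49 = 0.08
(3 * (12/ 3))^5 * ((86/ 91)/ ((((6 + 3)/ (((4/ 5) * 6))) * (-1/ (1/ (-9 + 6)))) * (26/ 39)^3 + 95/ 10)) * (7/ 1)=128397312/ 871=147413.68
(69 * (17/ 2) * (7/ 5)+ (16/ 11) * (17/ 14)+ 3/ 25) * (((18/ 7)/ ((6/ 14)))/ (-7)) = -9505491/ 13475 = -705.42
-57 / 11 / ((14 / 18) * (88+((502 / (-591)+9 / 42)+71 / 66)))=-101061 / 1341556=-0.08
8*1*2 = 16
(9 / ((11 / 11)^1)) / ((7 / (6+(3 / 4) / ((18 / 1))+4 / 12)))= 459 / 56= 8.20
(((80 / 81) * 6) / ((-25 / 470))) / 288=-94 / 243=-0.39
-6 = -6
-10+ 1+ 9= 0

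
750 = 750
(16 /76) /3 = 4 /57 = 0.07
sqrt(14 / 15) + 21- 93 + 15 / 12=-283 / 4 + sqrt(210) / 15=-69.78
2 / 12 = 1 / 6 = 0.17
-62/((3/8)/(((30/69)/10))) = -496/69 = -7.19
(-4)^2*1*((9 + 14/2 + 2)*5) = 1440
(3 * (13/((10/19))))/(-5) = -741/50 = -14.82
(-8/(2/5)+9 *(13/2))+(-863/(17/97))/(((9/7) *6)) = -275317/459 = -599.82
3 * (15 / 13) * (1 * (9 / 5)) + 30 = 471 / 13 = 36.23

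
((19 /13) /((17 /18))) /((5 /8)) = 2736 /1105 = 2.48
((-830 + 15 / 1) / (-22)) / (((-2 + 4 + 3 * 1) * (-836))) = -163 / 18392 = -0.01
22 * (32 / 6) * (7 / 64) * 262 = 10087 / 3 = 3362.33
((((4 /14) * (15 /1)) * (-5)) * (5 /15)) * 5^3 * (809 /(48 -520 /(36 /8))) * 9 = 204778125 /2128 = 96230.32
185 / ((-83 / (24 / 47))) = -1.14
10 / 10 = 1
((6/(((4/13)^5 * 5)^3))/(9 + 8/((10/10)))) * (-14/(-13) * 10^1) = 82684904099685069/57042534400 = 1449530.69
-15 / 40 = -3 / 8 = -0.38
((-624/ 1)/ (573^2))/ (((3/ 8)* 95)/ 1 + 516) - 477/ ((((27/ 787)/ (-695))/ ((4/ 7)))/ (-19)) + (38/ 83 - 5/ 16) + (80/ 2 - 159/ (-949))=-447006441357092944333819/ 4260732256989936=-104913055.88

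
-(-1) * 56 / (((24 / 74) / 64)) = 33152 / 3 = 11050.67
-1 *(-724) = 724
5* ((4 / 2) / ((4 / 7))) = 35 / 2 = 17.50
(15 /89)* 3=45 /89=0.51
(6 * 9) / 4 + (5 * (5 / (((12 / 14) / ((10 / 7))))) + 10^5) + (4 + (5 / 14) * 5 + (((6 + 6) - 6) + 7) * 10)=2104010 / 21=100190.95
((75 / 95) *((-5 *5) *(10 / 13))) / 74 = -1875 / 9139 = -0.21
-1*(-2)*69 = 138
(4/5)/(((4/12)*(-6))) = -2/5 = -0.40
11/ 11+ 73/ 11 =84/ 11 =7.64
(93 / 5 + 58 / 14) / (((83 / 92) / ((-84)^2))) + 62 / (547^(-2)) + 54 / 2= 7772476631 / 415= 18728859.35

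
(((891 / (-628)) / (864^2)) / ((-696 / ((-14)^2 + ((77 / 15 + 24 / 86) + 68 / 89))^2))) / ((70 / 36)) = 0.00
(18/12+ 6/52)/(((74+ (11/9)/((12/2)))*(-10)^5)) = -567/2604550000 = -0.00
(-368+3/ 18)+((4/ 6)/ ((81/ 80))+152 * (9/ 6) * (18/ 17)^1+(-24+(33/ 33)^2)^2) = 3331543/ 8262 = 403.24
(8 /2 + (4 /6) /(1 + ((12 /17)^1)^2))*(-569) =-3285406 /1299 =-2529.18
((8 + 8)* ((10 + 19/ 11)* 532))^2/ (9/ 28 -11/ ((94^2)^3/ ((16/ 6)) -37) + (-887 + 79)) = -8733716111238468230135808/ 707913756246922753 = -12337260.06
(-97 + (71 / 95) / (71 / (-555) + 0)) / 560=-977 / 5320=-0.18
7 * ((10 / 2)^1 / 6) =35 / 6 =5.83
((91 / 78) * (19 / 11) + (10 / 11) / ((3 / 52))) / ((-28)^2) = 391 / 17248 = 0.02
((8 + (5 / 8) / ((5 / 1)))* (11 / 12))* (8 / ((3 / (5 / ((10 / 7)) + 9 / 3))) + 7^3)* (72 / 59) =772915 / 236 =3275.06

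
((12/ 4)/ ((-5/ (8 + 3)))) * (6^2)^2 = -8553.60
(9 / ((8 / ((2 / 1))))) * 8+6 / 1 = 24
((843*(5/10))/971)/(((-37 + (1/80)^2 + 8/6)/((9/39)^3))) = -777600/5198820419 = -0.00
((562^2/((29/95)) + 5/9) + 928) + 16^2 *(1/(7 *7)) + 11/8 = 105953952623/102312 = 1035596.53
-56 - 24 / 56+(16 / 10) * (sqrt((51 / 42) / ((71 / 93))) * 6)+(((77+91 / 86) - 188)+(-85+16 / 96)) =-226837 / 903+24 * sqrt(1571514) / 2485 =-239.10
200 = 200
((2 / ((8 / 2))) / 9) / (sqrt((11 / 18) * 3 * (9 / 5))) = sqrt(330) / 594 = 0.03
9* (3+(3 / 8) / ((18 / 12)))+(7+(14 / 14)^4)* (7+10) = 661 / 4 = 165.25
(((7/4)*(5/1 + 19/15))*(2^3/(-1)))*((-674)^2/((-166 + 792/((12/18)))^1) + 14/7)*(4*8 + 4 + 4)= -343152640/219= -1566907.03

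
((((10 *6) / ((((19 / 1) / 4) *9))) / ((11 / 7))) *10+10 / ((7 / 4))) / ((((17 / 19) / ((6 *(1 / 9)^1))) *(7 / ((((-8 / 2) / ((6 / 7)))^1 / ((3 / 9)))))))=-257120 / 11781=-21.82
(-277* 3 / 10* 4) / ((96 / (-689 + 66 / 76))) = 7243273 / 3040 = 2382.66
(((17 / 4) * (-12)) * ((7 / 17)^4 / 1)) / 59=-7203 / 289867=-0.02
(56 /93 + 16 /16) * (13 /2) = 1937 /186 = 10.41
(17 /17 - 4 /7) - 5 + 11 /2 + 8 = 125 /14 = 8.93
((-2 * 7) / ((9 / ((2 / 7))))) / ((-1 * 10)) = 2 / 45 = 0.04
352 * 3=1056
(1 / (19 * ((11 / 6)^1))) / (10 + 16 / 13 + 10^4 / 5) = 39 / 2732257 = 0.00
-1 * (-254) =254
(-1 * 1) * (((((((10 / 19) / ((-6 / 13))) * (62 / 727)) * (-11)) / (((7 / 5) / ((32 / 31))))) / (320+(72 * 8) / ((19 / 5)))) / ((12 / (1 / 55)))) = -0.00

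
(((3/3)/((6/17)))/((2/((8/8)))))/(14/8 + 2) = 17/45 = 0.38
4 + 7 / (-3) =5 / 3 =1.67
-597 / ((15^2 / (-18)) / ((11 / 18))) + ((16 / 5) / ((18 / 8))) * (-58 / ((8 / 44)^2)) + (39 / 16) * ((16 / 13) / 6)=-1109521 / 450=-2465.60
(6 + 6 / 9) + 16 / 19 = 428 / 57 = 7.51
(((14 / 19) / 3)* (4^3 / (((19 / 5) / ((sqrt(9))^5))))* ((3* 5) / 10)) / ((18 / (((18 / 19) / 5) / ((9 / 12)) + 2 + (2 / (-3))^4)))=4223296 / 20577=205.24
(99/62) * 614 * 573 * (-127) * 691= -1528304741073/31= -49300152937.84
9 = 9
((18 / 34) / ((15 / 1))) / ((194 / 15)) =9 / 3298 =0.00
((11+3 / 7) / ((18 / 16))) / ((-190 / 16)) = -1024 / 1197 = -0.86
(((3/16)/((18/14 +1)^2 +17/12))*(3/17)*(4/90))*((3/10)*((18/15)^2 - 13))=-7497/9762500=-0.00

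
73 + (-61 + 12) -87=-63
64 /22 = 32 /11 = 2.91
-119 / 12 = -9.92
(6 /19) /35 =6 /665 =0.01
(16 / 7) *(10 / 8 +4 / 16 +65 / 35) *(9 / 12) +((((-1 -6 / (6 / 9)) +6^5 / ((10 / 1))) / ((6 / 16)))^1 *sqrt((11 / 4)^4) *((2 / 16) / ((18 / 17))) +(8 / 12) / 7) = 194040967 / 105840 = 1833.34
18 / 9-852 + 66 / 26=-11017 / 13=-847.46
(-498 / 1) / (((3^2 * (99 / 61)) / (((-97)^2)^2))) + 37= -896447488417 / 297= -3018341711.84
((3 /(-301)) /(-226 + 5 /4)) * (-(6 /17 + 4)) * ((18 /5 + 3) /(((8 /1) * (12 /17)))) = -1221 /5411980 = -0.00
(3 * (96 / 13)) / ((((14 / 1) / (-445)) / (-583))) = 37358640 / 91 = 410534.51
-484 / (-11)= 44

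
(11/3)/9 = 11/27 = 0.41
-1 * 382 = -382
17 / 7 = 2.43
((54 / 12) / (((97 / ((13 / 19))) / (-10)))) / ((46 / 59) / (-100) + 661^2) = -1725750 / 2375473896461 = -0.00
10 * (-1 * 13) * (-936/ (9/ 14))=189280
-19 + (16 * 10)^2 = 25581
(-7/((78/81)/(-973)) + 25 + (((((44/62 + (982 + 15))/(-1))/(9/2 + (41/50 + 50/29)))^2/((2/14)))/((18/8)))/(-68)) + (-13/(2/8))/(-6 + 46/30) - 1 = 41356143018335022529/6680280289403214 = 6190.78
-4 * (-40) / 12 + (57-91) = -20.67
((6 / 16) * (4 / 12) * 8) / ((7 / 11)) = 1.57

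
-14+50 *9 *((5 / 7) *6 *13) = 25057.43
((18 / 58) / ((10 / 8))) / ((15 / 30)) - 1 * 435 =-63003 / 145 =-434.50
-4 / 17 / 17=-0.01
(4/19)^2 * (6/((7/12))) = 1152/2527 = 0.46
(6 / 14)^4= 81 / 2401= 0.03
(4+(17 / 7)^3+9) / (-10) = -4686 / 1715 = -2.73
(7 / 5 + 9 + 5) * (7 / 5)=539 / 25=21.56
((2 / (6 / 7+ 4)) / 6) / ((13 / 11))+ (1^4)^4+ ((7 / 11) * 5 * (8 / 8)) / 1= 61843 / 14586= 4.24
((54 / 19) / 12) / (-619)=-9 / 23522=-0.00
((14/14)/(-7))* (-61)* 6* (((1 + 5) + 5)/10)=2013/35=57.51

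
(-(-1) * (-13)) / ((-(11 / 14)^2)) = 2548 / 121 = 21.06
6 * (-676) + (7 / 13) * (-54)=-53106 / 13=-4085.08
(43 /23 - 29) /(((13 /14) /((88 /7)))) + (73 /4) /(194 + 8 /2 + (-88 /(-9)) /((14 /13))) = -440744655 /1200232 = -367.22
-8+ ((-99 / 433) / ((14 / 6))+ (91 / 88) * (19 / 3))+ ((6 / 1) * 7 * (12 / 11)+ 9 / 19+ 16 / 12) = 700523189 / 15203496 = 46.08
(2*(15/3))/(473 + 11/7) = 35/1661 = 0.02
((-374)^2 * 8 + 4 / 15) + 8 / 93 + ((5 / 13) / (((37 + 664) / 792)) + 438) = 4743706136002 / 4237545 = 1119446.79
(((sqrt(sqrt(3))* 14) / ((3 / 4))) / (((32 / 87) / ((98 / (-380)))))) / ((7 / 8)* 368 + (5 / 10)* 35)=-1421* 3^(1 / 4) / 36860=-0.05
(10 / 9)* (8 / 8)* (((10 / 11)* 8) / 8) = 100 / 99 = 1.01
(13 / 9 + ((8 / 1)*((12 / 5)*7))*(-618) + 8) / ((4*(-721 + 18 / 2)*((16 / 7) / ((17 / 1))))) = 444731441 / 2050560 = 216.88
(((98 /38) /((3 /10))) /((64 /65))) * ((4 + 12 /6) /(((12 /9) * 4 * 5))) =9555 /4864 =1.96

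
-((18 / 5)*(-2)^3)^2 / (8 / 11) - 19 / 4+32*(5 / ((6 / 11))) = -255569 / 300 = -851.90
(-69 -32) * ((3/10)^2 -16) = 160691/100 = 1606.91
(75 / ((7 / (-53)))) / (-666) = 1325 / 1554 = 0.85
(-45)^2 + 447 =2472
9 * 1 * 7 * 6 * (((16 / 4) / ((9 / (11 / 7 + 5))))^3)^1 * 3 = 12459008 / 441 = 28251.72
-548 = -548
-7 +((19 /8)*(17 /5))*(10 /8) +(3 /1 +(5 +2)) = 419 /32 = 13.09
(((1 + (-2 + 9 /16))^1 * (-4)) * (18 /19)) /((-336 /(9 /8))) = -27 /4864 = -0.01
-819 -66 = -885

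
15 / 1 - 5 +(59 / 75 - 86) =-5641 / 75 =-75.21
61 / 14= 4.36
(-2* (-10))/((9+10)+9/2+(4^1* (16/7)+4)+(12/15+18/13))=18200/35333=0.52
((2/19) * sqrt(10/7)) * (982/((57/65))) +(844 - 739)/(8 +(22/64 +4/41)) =27552/2215 +127660 * sqrt(70)/7581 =153.33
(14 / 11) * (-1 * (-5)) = 70 / 11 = 6.36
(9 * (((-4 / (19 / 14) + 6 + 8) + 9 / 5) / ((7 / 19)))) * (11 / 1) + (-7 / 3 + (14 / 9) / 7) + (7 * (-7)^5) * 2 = -73031624 / 315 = -231846.43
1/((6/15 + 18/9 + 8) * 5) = 1/52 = 0.02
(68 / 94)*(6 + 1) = 238 / 47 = 5.06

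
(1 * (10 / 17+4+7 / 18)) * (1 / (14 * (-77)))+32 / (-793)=-11763515 / 261585324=-0.04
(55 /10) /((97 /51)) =561 /194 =2.89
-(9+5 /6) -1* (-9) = -5 /6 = -0.83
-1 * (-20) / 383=20 / 383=0.05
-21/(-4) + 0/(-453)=21/4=5.25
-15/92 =-0.16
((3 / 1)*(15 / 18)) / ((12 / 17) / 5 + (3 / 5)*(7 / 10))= 2125 / 477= 4.45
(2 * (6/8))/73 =3/146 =0.02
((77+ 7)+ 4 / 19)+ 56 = 2664 / 19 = 140.21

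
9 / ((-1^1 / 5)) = -45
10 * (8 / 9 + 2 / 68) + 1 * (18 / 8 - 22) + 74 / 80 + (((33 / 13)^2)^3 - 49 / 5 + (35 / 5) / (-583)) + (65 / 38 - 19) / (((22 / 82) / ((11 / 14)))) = 197.47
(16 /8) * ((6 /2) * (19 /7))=16.29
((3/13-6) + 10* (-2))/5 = -67/13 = -5.15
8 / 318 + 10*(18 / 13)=28672 / 2067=13.87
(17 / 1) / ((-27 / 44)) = -748 / 27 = -27.70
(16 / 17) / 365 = 16 / 6205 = 0.00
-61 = -61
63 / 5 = 12.60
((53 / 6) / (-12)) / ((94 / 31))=-1643 / 6768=-0.24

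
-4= -4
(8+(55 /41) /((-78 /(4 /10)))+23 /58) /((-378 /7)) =-778075 /5008068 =-0.16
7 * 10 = 70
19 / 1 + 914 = 933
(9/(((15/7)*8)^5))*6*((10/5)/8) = 16807/1843200000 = 0.00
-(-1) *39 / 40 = 39 / 40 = 0.98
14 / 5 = 2.80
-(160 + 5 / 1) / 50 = -3.30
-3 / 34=-0.09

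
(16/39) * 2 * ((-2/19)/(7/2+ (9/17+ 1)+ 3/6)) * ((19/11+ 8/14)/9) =-32096/8045037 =-0.00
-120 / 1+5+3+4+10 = -98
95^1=95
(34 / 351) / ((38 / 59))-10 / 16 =-25321 / 53352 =-0.47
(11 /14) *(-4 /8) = -11 /28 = -0.39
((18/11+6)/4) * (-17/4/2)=-357/88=-4.06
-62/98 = -31/49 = -0.63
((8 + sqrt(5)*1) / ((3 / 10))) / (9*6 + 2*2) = 0.59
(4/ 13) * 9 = 36/ 13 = 2.77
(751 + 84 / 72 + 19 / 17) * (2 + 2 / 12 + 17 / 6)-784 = 304207 / 102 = 2982.42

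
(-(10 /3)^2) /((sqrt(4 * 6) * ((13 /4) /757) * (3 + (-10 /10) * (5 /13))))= -37850 * sqrt(6) /459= -201.99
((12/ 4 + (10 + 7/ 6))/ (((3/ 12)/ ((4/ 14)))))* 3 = 48.57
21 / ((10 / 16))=168 / 5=33.60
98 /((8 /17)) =833 /4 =208.25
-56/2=-28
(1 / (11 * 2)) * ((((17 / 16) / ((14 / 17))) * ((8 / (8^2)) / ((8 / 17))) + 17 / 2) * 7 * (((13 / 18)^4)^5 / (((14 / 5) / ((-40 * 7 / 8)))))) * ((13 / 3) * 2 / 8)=-783003082152805820818643289925 / 13785228743182600757458809913344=-0.06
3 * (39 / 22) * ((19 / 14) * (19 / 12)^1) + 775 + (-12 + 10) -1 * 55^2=-2760385 / 1232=-2240.57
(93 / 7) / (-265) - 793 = -1471108 / 1855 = -793.05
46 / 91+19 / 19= 137 / 91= 1.51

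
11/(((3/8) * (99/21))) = 6.22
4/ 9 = 0.44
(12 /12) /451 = 1 /451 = 0.00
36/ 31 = 1.16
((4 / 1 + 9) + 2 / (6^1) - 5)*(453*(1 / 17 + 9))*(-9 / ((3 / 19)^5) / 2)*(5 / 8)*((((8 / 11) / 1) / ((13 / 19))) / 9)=-6215937027125 / 53703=-115746550.98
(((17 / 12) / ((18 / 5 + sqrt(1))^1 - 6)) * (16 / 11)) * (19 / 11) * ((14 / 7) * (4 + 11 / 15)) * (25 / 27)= -4586600 / 205821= -22.28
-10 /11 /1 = -10 /11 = -0.91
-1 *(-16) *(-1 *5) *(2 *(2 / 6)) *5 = -800 / 3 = -266.67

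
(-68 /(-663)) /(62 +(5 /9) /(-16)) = 0.00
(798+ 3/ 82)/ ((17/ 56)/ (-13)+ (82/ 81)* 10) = 79.01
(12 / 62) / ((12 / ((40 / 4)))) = 5 / 31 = 0.16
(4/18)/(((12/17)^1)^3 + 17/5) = 49130/829449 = 0.06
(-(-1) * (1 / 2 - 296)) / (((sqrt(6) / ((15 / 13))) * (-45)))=197 * sqrt(6) / 156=3.09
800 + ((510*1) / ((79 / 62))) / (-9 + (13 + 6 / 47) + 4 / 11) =889.12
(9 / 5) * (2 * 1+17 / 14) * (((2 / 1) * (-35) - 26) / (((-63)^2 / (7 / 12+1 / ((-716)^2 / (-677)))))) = -895117 / 10990063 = -0.08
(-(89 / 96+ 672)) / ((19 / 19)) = -64601 / 96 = -672.93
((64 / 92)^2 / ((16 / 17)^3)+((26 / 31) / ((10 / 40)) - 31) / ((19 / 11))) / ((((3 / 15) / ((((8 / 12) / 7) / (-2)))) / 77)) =4229300405 / 14955888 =282.78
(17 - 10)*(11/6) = 77/6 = 12.83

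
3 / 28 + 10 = 283 / 28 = 10.11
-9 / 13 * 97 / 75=-291 / 325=-0.90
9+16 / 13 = 133 / 13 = 10.23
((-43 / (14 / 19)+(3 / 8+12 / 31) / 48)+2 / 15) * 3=-24251753 / 138880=-174.62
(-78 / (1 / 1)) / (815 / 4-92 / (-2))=-0.31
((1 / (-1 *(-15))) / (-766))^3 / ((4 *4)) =-1 / 24270575184000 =-0.00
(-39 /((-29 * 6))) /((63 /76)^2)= 37544 /115101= 0.33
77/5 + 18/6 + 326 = 1722/5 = 344.40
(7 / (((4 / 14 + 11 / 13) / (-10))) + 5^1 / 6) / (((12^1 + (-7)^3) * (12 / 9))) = 37705 / 272744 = 0.14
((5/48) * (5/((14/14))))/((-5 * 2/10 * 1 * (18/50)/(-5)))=7.23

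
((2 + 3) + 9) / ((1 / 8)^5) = 458752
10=10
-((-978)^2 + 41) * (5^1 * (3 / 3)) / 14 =-4782625 / 14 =-341616.07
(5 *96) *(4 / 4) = 480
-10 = -10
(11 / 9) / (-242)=-0.01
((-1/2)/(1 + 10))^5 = -1/5153632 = -0.00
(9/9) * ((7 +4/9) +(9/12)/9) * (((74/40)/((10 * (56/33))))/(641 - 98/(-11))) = 1213267/960825600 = 0.00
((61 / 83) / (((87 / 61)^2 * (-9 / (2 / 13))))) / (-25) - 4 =-4.00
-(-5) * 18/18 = 5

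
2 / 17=0.12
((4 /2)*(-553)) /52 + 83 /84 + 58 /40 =-51409 /2730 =-18.83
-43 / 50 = -0.86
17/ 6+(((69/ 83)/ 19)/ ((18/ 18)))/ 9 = 26855/ 9462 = 2.84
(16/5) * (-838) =-2681.60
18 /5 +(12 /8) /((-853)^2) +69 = 528244149 /7276090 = 72.60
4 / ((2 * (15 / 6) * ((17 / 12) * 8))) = 6 / 85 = 0.07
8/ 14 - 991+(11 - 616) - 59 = -11581/ 7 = -1654.43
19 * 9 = 171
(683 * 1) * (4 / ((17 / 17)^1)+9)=8879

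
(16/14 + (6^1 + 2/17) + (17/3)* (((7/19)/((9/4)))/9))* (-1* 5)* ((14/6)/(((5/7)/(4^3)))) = -7697.42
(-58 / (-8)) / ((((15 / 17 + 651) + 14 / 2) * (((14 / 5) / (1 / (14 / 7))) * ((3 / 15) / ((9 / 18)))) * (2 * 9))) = 12325 / 45162432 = 0.00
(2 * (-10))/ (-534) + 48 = 48.04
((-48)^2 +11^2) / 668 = 2425 / 668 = 3.63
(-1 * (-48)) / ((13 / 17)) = 816 / 13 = 62.77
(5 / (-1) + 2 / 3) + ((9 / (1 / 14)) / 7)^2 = 959 / 3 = 319.67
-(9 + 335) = -344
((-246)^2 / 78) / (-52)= -5043 / 338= -14.92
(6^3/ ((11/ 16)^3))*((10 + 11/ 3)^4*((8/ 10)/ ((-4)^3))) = -5787158528/ 19965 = -289865.19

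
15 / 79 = 0.19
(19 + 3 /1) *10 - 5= 215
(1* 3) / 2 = 3 / 2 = 1.50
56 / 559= 0.10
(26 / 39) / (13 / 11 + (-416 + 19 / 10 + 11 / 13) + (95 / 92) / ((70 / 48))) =-460460 / 284124969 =-0.00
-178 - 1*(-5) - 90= -263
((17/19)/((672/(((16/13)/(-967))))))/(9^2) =-0.00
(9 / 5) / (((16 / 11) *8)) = 99 / 640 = 0.15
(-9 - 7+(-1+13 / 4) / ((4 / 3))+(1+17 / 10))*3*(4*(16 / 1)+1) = -36231 / 16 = -2264.44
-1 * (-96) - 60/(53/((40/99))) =167104/1749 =95.54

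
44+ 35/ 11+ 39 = 948/ 11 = 86.18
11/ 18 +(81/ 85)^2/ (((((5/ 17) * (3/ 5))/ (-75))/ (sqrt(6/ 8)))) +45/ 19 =1019/ 342 -6561 * sqrt(3)/ 34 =-331.26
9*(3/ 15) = 9/ 5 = 1.80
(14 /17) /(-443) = -14 /7531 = -0.00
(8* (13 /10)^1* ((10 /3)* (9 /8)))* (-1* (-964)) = 37596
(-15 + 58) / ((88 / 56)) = 301 / 11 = 27.36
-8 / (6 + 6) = -2 / 3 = -0.67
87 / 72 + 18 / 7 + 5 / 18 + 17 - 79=-29203 / 504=-57.94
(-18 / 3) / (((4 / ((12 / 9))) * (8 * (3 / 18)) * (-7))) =3 / 14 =0.21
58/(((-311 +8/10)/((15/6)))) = -0.47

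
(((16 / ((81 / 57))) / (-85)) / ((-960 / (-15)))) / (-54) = 19 / 495720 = 0.00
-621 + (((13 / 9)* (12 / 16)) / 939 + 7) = -614.00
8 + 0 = 8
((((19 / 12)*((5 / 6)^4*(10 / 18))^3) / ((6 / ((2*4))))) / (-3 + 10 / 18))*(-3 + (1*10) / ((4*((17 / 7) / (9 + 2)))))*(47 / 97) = -7712371826171875 / 115137253375524864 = -0.07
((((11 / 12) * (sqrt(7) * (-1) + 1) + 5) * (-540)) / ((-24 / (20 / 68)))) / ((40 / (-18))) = -9585 / 544 + 1485 * sqrt(7) / 544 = -10.40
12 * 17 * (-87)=-17748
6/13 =0.46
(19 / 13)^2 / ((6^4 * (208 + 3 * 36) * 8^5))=361 / 2267925184512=0.00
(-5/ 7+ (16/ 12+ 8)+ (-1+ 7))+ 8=475/ 21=22.62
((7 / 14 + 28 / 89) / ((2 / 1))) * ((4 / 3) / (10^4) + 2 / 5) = 0.16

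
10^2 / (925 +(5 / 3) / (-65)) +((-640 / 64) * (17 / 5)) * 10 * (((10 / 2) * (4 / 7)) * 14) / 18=-122634050 / 162333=-755.45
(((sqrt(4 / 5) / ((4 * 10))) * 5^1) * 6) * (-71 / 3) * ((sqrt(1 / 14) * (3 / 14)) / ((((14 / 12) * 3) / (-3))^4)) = -34506 * sqrt(70) / 588245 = -0.49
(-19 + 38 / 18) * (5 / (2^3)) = -95 / 9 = -10.56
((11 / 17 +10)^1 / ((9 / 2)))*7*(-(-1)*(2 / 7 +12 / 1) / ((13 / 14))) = 435848 / 1989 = 219.13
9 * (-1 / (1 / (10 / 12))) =-15 / 2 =-7.50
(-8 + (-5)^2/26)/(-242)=183/6292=0.03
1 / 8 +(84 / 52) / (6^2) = 53 / 312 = 0.17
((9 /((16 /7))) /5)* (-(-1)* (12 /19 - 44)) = -34.15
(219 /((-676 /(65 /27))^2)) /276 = 1825 /181351872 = 0.00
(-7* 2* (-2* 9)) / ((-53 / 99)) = -470.72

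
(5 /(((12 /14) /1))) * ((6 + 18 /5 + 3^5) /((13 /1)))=2947 /26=113.35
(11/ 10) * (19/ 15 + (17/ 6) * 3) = 3223/ 300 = 10.74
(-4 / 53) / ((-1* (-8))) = -1 / 106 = -0.01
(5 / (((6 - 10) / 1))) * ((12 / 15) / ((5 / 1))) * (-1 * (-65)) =-13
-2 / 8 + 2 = 7 / 4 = 1.75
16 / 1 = 16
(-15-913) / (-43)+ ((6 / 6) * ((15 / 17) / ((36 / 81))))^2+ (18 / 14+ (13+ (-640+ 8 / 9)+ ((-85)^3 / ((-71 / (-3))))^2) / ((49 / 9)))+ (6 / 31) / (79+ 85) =7720227441211367230821 / 62422996023248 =123676015.78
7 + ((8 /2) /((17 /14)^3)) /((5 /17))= 21091 /1445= 14.60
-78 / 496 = -39 / 248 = -0.16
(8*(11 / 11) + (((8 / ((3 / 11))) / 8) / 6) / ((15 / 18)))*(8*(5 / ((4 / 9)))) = 786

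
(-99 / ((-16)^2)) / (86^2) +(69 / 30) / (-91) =-21818869 / 861486080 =-0.03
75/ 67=1.12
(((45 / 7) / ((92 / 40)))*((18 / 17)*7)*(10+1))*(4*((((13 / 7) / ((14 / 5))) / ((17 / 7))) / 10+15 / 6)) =107187300 / 46529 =2303.67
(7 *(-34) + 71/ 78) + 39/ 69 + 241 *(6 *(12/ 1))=30705163/ 1794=17115.48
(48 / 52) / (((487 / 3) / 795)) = 28620 / 6331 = 4.52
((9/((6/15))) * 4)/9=10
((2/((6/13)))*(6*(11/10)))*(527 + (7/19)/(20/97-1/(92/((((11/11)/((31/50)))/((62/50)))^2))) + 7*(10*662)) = 49272692213174716/36758258325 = 1340452.31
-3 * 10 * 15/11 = -450/11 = -40.91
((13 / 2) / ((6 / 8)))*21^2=3822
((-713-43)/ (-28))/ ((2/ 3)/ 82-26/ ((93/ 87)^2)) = -3191481/ 2688557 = -1.19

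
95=95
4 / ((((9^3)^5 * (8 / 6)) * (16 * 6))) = 0.00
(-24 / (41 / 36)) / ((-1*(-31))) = -864 / 1271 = -0.68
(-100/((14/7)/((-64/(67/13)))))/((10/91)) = 378560/67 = 5650.15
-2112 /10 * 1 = -1056 /5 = -211.20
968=968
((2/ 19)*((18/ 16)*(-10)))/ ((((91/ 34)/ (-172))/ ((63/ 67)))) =71.56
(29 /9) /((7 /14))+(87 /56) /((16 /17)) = 65279 /8064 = 8.10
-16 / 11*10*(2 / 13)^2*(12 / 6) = -1280 / 1859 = -0.69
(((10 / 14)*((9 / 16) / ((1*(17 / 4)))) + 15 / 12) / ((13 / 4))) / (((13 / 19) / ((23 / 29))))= 279680 / 583219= 0.48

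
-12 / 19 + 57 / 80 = 123 / 1520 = 0.08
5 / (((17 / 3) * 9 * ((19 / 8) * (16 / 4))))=10 / 969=0.01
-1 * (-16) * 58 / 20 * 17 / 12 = 986 / 15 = 65.73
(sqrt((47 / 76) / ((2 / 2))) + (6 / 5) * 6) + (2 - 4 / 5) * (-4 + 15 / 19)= sqrt(893) / 38 + 318 / 95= 4.13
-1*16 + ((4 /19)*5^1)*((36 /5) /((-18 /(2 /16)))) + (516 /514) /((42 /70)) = -70215 /4883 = -14.38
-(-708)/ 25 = 708/ 25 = 28.32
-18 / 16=-9 / 8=-1.12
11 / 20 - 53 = -1049 / 20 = -52.45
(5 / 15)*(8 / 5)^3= 512 / 375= 1.37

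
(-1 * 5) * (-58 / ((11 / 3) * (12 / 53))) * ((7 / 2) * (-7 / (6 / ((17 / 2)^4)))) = -31451085365 / 4224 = -7445806.19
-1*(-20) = 20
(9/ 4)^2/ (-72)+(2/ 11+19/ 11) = 2589/ 1408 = 1.84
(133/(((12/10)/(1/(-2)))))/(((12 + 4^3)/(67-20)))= -1645/48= -34.27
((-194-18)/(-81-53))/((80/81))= 4293/2680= 1.60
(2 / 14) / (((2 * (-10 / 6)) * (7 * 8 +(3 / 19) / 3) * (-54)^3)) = 19 / 3912980400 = 0.00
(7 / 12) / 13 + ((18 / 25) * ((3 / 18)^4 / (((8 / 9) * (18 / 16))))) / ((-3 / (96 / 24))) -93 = -3262751 / 35100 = -92.96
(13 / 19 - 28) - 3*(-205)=587.68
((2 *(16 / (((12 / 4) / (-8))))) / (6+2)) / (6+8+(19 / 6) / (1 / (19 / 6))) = -384 / 865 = -0.44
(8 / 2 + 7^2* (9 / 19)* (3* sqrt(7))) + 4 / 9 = 40 / 9 + 1323* sqrt(7) / 19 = 188.67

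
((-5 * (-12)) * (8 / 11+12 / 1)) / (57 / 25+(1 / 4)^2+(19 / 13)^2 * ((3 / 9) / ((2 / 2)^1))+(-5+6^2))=1703520000 / 75968849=22.42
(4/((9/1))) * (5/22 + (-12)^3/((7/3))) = -228026/693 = -329.04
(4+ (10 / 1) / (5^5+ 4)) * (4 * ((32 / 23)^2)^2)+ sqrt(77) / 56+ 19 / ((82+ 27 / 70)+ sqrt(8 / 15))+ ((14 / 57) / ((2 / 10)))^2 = -37240 * sqrt(30) / 99767027+ sqrt(77) / 56+ 5841099370712756947474 / 94608987459525429849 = 61.89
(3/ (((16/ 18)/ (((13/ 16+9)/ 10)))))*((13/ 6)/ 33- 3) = -273651/ 28160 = -9.72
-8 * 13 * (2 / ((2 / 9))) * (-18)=16848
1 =1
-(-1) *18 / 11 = 18 / 11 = 1.64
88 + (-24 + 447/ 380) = 24767/ 380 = 65.18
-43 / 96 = -0.45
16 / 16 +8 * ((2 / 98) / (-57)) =2785 / 2793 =1.00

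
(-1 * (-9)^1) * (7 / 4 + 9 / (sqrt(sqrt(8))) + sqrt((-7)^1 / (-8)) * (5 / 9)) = 5 * sqrt(14) / 4 + 63 / 4 + 81 * 2^(1 / 4) / 2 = 68.59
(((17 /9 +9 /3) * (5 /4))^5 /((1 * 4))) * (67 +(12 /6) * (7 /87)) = 2940690603125 /20549052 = 143105.90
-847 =-847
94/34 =47/17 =2.76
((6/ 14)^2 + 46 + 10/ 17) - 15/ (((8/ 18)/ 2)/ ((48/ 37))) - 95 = -4185358/ 30821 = -135.80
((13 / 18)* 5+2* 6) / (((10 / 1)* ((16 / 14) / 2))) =2.73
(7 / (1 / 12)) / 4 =21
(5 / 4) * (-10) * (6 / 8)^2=-225 / 32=-7.03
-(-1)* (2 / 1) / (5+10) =2 / 15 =0.13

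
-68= -68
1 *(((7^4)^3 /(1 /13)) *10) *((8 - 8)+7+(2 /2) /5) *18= 233198006762448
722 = 722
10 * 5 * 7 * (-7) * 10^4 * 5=-122500000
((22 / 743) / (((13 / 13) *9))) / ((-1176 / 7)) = -11 / 561708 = -0.00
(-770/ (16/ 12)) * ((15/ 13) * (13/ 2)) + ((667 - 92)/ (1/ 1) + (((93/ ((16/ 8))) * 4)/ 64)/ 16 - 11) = -3767.07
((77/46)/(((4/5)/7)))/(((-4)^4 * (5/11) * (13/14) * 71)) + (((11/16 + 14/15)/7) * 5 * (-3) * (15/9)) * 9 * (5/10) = -3963588359/152169472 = -26.05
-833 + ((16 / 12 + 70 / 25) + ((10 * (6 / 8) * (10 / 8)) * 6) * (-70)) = -142991 / 30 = -4766.37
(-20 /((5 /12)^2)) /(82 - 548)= 288 /1165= 0.25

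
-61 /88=-0.69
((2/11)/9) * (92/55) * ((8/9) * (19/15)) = 27968/735075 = 0.04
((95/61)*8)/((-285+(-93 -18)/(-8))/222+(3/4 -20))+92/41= 49565108/30309619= 1.64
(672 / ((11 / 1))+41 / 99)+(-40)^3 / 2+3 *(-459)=-33315.49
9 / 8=1.12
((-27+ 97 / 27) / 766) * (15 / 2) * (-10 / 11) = 7900 / 37917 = 0.21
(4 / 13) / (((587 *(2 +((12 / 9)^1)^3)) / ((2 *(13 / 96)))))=9 / 277064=0.00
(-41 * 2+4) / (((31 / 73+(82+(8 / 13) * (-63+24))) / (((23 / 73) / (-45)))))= 598 / 63975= 0.01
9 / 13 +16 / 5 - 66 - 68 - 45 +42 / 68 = -174.49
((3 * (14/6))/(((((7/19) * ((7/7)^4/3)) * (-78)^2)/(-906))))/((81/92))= -131974/13689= -9.64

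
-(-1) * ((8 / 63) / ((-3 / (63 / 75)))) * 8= -64 / 225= -0.28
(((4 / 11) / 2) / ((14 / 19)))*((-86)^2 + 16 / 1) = 140828 / 77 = 1828.94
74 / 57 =1.30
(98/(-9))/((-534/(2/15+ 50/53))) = 41944/1910385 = 0.02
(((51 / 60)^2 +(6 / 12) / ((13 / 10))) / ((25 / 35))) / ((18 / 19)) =255227 / 156000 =1.64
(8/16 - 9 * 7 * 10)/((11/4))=-2518/11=-228.91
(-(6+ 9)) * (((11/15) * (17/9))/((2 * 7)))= -187/126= -1.48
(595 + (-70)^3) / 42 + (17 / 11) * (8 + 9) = -178777 / 22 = -8126.23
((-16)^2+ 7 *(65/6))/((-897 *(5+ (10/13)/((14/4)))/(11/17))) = -0.05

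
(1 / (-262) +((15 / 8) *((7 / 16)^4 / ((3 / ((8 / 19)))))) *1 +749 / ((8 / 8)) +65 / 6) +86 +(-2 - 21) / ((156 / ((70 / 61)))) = 328170982795717 / 388060348416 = 845.67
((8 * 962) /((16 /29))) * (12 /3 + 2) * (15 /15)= 83694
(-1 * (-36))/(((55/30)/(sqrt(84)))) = 432 * sqrt(21)/11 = 179.97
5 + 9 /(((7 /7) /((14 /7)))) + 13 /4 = 26.25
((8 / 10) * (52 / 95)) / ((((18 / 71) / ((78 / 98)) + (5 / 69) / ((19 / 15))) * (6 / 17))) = 37532872 / 11366475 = 3.30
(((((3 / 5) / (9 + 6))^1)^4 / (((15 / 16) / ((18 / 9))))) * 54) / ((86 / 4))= 1152 / 83984375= 0.00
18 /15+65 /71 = 751 /355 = 2.12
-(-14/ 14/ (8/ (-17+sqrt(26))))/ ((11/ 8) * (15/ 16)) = -272/ 165+16 * sqrt(26)/ 165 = -1.15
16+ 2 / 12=16.17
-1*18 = -18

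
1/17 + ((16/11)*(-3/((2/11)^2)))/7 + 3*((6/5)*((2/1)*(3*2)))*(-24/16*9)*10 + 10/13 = -5850.03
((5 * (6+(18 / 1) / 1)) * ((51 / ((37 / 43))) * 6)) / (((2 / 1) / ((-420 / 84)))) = -3947400 / 37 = -106686.49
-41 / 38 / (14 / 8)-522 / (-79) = 62948 / 10507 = 5.99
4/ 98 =2/ 49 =0.04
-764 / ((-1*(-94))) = -382 / 47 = -8.13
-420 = -420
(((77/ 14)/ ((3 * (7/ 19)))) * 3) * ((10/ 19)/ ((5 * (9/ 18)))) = 22/ 7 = 3.14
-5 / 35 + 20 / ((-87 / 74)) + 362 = 344.85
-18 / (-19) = 18 / 19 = 0.95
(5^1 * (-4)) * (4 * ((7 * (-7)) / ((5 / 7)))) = 5488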